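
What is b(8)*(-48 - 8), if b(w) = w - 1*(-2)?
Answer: -560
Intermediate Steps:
b(w) = 2 + w (b(w) = w + 2 = 2 + w)
b(8)*(-48 - 8) = (2 + 8)*(-48 - 8) = 10*(-56) = -560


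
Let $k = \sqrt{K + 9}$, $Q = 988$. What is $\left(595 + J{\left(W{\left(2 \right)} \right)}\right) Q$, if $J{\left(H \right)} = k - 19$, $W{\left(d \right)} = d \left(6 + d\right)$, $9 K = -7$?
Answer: $569088 + \frac{988 \sqrt{74}}{3} \approx 5.7192 \cdot 10^{5}$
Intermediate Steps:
$K = - \frac{7}{9}$ ($K = \frac{1}{9} \left(-7\right) = - \frac{7}{9} \approx -0.77778$)
$k = \frac{\sqrt{74}}{3}$ ($k = \sqrt{- \frac{7}{9} + 9} = \sqrt{\frac{74}{9}} = \frac{\sqrt{74}}{3} \approx 2.8674$)
$J{\left(H \right)} = -19 + \frac{\sqrt{74}}{3}$ ($J{\left(H \right)} = \frac{\sqrt{74}}{3} - 19 = -19 + \frac{\sqrt{74}}{3}$)
$\left(595 + J{\left(W{\left(2 \right)} \right)}\right) Q = \left(595 - \left(19 - \frac{\sqrt{74}}{3}\right)\right) 988 = \left(576 + \frac{\sqrt{74}}{3}\right) 988 = 569088 + \frac{988 \sqrt{74}}{3}$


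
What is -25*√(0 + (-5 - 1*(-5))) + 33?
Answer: 33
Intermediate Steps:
-25*√(0 + (-5 - 1*(-5))) + 33 = -25*√(0 + (-5 + 5)) + 33 = -25*√(0 + 0) + 33 = -25*√0 + 33 = -25*0 + 33 = 0 + 33 = 33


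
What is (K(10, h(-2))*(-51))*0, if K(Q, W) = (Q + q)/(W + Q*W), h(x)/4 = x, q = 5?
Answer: 0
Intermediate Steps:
h(x) = 4*x
K(Q, W) = (5 + Q)/(W + Q*W) (K(Q, W) = (Q + 5)/(W + Q*W) = (5 + Q)/(W + Q*W))
(K(10, h(-2))*(-51))*0 = (((5 + 10)/(((4*(-2)))*(1 + 10)))*(-51))*0 = ((15/(-8*11))*(-51))*0 = (-⅛*1/11*15*(-51))*0 = -15/88*(-51)*0 = (765/88)*0 = 0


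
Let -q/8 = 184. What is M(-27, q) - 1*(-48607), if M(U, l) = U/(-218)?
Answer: 10596353/218 ≈ 48607.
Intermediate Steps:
q = -1472 (q = -8*184 = -1472)
M(U, l) = -U/218 (M(U, l) = U*(-1/218) = -U/218)
M(-27, q) - 1*(-48607) = -1/218*(-27) - 1*(-48607) = 27/218 + 48607 = 10596353/218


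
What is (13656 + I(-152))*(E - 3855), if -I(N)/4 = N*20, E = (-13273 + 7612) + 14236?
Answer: 121851520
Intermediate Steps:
E = 8575 (E = -5661 + 14236 = 8575)
I(N) = -80*N (I(N) = -4*N*20 = -80*N)
(13656 + I(-152))*(E - 3855) = (13656 - 80*(-152))*(8575 - 3855) = (13656 + 12160)*4720 = 25816*4720 = 121851520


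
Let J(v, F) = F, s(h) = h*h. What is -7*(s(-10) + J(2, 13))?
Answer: -791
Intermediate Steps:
s(h) = h**2
-7*(s(-10) + J(2, 13)) = -7*((-10)**2 + 13) = -7*(100 + 13) = -7*113 = -791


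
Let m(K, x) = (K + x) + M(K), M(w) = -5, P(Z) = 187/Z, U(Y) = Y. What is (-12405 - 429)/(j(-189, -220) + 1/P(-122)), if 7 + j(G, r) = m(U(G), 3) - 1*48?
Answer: 1199979/23062 ≈ 52.033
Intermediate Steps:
m(K, x) = -5 + K + x (m(K, x) = (K + x) - 5 = -5 + K + x)
j(G, r) = -57 + G (j(G, r) = -7 + ((-5 + G + 3) - 1*48) = -7 + ((-2 + G) - 48) = -7 + (-50 + G) = -57 + G)
(-12405 - 429)/(j(-189, -220) + 1/P(-122)) = (-12405 - 429)/((-57 - 189) + 1/(187/(-122))) = -12834/(-246 + 1/(187*(-1/122))) = -12834/(-246 + 1/(-187/122)) = -12834/(-246 - 122/187) = -12834/(-46124/187) = -12834*(-187/46124) = 1199979/23062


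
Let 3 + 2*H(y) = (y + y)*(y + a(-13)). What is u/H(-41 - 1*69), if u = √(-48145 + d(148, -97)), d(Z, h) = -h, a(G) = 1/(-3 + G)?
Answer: 32*I*√3003/96843 ≈ 0.018108*I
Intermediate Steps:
H(y) = -3/2 + y*(-1/16 + y) (H(y) = -3/2 + ((y + y)*(y + 1/(-3 - 13)))/2 = -3/2 + ((2*y)*(y + 1/(-16)))/2 = -3/2 + ((2*y)*(y - 1/16))/2 = -3/2 + ((2*y)*(-1/16 + y))/2 = -3/2 + (2*y*(-1/16 + y))/2 = -3/2 + y*(-1/16 + y))
u = 4*I*√3003 (u = √(-48145 - 1*(-97)) = √(-48145 + 97) = √(-48048) = 4*I*√3003 ≈ 219.2*I)
u/H(-41 - 1*69) = (4*I*√3003)/(-3/2 + (-41 - 1*69)² - (-41 - 1*69)/16) = (4*I*√3003)/(-3/2 + (-41 - 69)² - (-41 - 69)/16) = (4*I*√3003)/(-3/2 + (-110)² - 1/16*(-110)) = (4*I*√3003)/(-3/2 + 12100 + 55/8) = (4*I*√3003)/(96843/8) = (4*I*√3003)*(8/96843) = 32*I*√3003/96843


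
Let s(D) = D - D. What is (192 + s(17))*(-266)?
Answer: -51072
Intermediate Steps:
s(D) = 0
(192 + s(17))*(-266) = (192 + 0)*(-266) = 192*(-266) = -51072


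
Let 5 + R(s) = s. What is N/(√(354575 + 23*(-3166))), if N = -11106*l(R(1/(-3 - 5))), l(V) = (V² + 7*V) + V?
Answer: 1745493*√281757/3005408 ≈ 308.28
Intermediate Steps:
R(s) = -5 + s
l(V) = V² + 8*V
N = 5236479/32 (N = -11106*(-5 + 1/(-3 - 5))*(8 + (-5 + 1/(-3 - 5))) = -11106*(-5 + 1/(-8))*(8 + (-5 + 1/(-8))) = -11106*(-5 - ⅛)*(8 + (-5 - ⅛)) = -(-227673)*(8 - 41/8)/4 = -(-227673)*23/(4*8) = -11106*(-943/64) = 5236479/32 ≈ 1.6364e+5)
N/(√(354575 + 23*(-3166))) = 5236479/(32*(√(354575 + 23*(-3166)))) = 5236479/(32*(√(354575 - 72818))) = 5236479/(32*(√281757)) = 5236479*(√281757/281757)/32 = 1745493*√281757/3005408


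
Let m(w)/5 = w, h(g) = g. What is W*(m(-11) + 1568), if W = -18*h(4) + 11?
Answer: -92293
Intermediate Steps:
m(w) = 5*w
W = -61 (W = -18*4 + 11 = -72 + 11 = -61)
W*(m(-11) + 1568) = -61*(5*(-11) + 1568) = -61*(-55 + 1568) = -61*1513 = -92293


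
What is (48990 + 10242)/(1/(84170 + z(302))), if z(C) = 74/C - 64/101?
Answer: 76034385449376/15251 ≈ 4.9855e+9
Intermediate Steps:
z(C) = -64/101 + 74/C (z(C) = 74/C - 64*1/101 = 74/C - 64/101 = -64/101 + 74/C)
(48990 + 10242)/(1/(84170 + z(302))) = (48990 + 10242)/(1/(84170 + (-64/101 + 74/302))) = 59232/(1/(84170 + (-64/101 + 74*(1/302)))) = 59232/(1/(84170 + (-64/101 + 37/151))) = 59232/(1/(84170 - 5927/15251)) = 59232/(1/(1283670743/15251)) = 59232/(15251/1283670743) = 59232*(1283670743/15251) = 76034385449376/15251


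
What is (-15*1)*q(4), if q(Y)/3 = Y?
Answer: -180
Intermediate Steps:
q(Y) = 3*Y
(-15*1)*q(4) = (-15*1)*(3*4) = -15*12 = -180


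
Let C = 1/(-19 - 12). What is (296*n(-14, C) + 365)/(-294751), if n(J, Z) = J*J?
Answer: -58381/294751 ≈ -0.19807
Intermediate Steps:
C = -1/31 (C = 1/(-31) = -1/31 ≈ -0.032258)
n(J, Z) = J**2
(296*n(-14, C) + 365)/(-294751) = (296*(-14)**2 + 365)/(-294751) = (296*196 + 365)*(-1/294751) = (58016 + 365)*(-1/294751) = 58381*(-1/294751) = -58381/294751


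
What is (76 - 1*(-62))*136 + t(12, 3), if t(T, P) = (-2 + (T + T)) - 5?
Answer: 18785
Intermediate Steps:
t(T, P) = -7 + 2*T (t(T, P) = (-2 + 2*T) - 5 = -7 + 2*T)
(76 - 1*(-62))*136 + t(12, 3) = (76 - 1*(-62))*136 + (-7 + 2*12) = (76 + 62)*136 + (-7 + 24) = 138*136 + 17 = 18768 + 17 = 18785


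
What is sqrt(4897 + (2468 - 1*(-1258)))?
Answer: sqrt(8623) ≈ 92.860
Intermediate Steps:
sqrt(4897 + (2468 - 1*(-1258))) = sqrt(4897 + (2468 + 1258)) = sqrt(4897 + 3726) = sqrt(8623)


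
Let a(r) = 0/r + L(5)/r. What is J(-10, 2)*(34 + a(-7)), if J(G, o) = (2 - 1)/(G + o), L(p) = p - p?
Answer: -17/4 ≈ -4.2500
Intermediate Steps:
L(p) = 0
J(G, o) = 1/(G + o)
a(r) = 0 (a(r) = 0/r + 0/r = 0 + 0 = 0)
J(-10, 2)*(34 + a(-7)) = (34 + 0)/(-10 + 2) = 34/(-8) = -⅛*34 = -17/4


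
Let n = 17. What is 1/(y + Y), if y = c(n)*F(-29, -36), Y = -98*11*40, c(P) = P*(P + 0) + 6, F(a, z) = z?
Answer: -1/53740 ≈ -1.8608e-5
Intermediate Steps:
c(P) = 6 + P² (c(P) = P*P + 6 = P² + 6 = 6 + P²)
Y = -43120 (Y = -1078*40 = -43120)
y = -10620 (y = (6 + 17²)*(-36) = (6 + 289)*(-36) = 295*(-36) = -10620)
1/(y + Y) = 1/(-10620 - 43120) = 1/(-53740) = -1/53740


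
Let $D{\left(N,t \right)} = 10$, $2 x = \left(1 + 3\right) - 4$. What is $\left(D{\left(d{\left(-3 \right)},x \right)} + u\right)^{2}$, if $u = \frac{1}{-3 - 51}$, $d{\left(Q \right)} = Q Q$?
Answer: $\frac{290521}{2916} \approx 99.63$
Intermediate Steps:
$x = 0$ ($x = \frac{\left(1 + 3\right) - 4}{2} = \frac{4 - 4}{2} = \frac{1}{2} \cdot 0 = 0$)
$d{\left(Q \right)} = Q^{2}$
$u = - \frac{1}{54}$ ($u = \frac{1}{-54} = - \frac{1}{54} \approx -0.018519$)
$\left(D{\left(d{\left(-3 \right)},x \right)} + u\right)^{2} = \left(10 - \frac{1}{54}\right)^{2} = \left(\frac{539}{54}\right)^{2} = \frac{290521}{2916}$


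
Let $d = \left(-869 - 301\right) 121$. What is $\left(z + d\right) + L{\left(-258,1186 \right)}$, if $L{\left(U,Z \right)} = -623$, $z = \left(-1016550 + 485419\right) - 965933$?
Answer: $-1639257$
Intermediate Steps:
$z = -1497064$ ($z = -531131 - 965933 = -1497064$)
$d = -141570$ ($d = \left(-1170\right) 121 = -141570$)
$\left(z + d\right) + L{\left(-258,1186 \right)} = \left(-1497064 - 141570\right) - 623 = -1638634 - 623 = -1639257$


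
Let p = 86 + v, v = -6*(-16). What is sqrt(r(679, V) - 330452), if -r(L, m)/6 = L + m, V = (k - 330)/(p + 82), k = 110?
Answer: 3*I*sqrt(37169) ≈ 578.38*I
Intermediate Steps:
v = 96
p = 182 (p = 86 + 96 = 182)
V = -5/6 (V = (110 - 330)/(182 + 82) = -220/264 = -220*1/264 = -5/6 ≈ -0.83333)
r(L, m) = -6*L - 6*m (r(L, m) = -6*(L + m) = -6*L - 6*m)
sqrt(r(679, V) - 330452) = sqrt((-6*679 - 6*(-5/6)) - 330452) = sqrt((-4074 + 5) - 330452) = sqrt(-4069 - 330452) = sqrt(-334521) = 3*I*sqrt(37169)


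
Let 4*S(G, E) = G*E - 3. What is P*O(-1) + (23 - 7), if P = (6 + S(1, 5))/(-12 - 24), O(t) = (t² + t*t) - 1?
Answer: 1139/72 ≈ 15.819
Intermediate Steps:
S(G, E) = -¾ + E*G/4 (S(G, E) = (G*E - 3)/4 = (E*G - 3)/4 = (-3 + E*G)/4 = -¾ + E*G/4)
O(t) = -1 + 2*t² (O(t) = (t² + t²) - 1 = 2*t² - 1 = -1 + 2*t²)
P = -13/72 (P = (6 + (-¾ + (¼)*5*1))/(-12 - 24) = (6 + (-¾ + 5/4))/(-36) = (6 + ½)*(-1/36) = (13/2)*(-1/36) = -13/72 ≈ -0.18056)
P*O(-1) + (23 - 7) = -13*(-1 + 2*(-1)²)/72 + (23 - 7) = -13*(-1 + 2*1)/72 + 16 = -13*(-1 + 2)/72 + 16 = -13/72*1 + 16 = -13/72 + 16 = 1139/72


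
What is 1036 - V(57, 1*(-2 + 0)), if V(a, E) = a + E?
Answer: 981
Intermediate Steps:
V(a, E) = E + a
1036 - V(57, 1*(-2 + 0)) = 1036 - (1*(-2 + 0) + 57) = 1036 - (1*(-2) + 57) = 1036 - (-2 + 57) = 1036 - 1*55 = 1036 - 55 = 981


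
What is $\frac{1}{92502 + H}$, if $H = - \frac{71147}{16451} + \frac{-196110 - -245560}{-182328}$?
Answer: $\frac{1499738964}{138721960851845} \approx 1.0811 \cdot 10^{-5}$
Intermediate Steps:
$H = - \frac{6892796083}{1499738964}$ ($H = \left(-71147\right) \frac{1}{16451} + \left(-196110 + 245560\right) \left(- \frac{1}{182328}\right) = - \frac{71147}{16451} + 49450 \left(- \frac{1}{182328}\right) = - \frac{71147}{16451} - \frac{24725}{91164} = - \frac{6892796083}{1499738964} \approx -4.596$)
$\frac{1}{92502 + H} = \frac{1}{92502 - \frac{6892796083}{1499738964}} = \frac{1}{\frac{138721960851845}{1499738964}} = \frac{1499738964}{138721960851845}$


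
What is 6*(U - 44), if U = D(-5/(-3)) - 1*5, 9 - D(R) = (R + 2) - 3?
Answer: -244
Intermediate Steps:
D(R) = 10 - R (D(R) = 9 - ((R + 2) - 3) = 9 - ((2 + R) - 3) = 9 - (-1 + R) = 9 + (1 - R) = 10 - R)
U = 10/3 (U = (10 - (-5)/(-3)) - 1*5 = (10 - (-5)*(-1)/3) - 5 = (10 - 1*5/3) - 5 = (10 - 5/3) - 5 = 25/3 - 5 = 10/3 ≈ 3.3333)
6*(U - 44) = 6*(10/3 - 44) = 6*(-122/3) = -244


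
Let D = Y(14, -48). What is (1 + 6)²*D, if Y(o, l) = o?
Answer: 686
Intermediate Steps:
D = 14
(1 + 6)²*D = (1 + 6)²*14 = 7²*14 = 49*14 = 686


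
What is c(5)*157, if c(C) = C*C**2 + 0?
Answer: 19625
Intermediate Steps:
c(C) = C**3 (c(C) = C**3 + 0 = C**3)
c(5)*157 = 5**3*157 = 125*157 = 19625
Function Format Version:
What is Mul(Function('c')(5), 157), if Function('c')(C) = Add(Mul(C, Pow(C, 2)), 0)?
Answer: 19625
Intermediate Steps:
Function('c')(C) = Pow(C, 3) (Function('c')(C) = Add(Pow(C, 3), 0) = Pow(C, 3))
Mul(Function('c')(5), 157) = Mul(Pow(5, 3), 157) = Mul(125, 157) = 19625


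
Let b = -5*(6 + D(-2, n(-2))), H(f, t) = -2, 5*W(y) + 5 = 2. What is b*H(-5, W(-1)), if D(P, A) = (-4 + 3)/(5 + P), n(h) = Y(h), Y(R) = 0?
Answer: 170/3 ≈ 56.667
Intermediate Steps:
W(y) = -⅗ (W(y) = -1 + (⅕)*2 = -1 + ⅖ = -⅗)
n(h) = 0
D(P, A) = -1/(5 + P)
b = -85/3 (b = -5*(6 - 1/(5 - 2)) = -5*(6 - 1/3) = -5*(6 - 1*⅓) = -5*(6 - ⅓) = -5*17/3 = -85/3 ≈ -28.333)
b*H(-5, W(-1)) = -85/3*(-2) = 170/3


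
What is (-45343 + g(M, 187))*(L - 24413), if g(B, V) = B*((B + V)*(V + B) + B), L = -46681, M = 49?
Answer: -190970001228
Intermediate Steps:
g(B, V) = B*(B + (B + V)²) (g(B, V) = B*((B + V)*(B + V) + B) = B*((B + V)² + B) = B*(B + (B + V)²))
(-45343 + g(M, 187))*(L - 24413) = (-45343 + 49*(49 + (49 + 187)²))*(-46681 - 24413) = (-45343 + 49*(49 + 236²))*(-71094) = (-45343 + 49*(49 + 55696))*(-71094) = (-45343 + 49*55745)*(-71094) = (-45343 + 2731505)*(-71094) = 2686162*(-71094) = -190970001228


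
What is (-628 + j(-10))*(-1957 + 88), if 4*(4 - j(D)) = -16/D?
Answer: 5835018/5 ≈ 1.1670e+6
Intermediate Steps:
j(D) = 4 + 4/D (j(D) = 4 - (-4)/D = 4 + 4/D)
(-628 + j(-10))*(-1957 + 88) = (-628 + (4 + 4/(-10)))*(-1957 + 88) = (-628 + (4 + 4*(-⅒)))*(-1869) = (-628 + (4 - ⅖))*(-1869) = (-628 + 18/5)*(-1869) = -3122/5*(-1869) = 5835018/5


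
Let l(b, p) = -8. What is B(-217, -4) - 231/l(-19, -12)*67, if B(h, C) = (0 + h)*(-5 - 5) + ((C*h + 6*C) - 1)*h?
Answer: -1430611/8 ≈ -1.7883e+5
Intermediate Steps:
B(h, C) = -10*h + h*(-1 + 6*C + C*h) (B(h, C) = h*(-10) + ((6*C + C*h) - 1)*h = -10*h + (-1 + 6*C + C*h)*h = -10*h + h*(-1 + 6*C + C*h))
B(-217, -4) - 231/l(-19, -12)*67 = -217*(-11 + 6*(-4) - 4*(-217)) - 231/(-8)*67 = -217*(-11 - 24 + 868) - 231*(-⅛)*67 = -217*833 - (-231)*67/8 = -180761 - 1*(-15477/8) = -180761 + 15477/8 = -1430611/8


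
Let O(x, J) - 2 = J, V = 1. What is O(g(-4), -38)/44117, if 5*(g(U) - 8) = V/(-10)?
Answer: -36/44117 ≈ -0.00081601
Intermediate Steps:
g(U) = 399/50 (g(U) = 8 + (1/(-10))/5 = 8 + (1*(-1/10))/5 = 8 + (1/5)*(-1/10) = 8 - 1/50 = 399/50)
O(x, J) = 2 + J
O(g(-4), -38)/44117 = (2 - 38)/44117 = -36*1/44117 = -36/44117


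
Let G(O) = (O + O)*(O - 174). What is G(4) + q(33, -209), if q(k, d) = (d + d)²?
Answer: 173364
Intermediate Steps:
G(O) = 2*O*(-174 + O) (G(O) = (2*O)*(-174 + O) = 2*O*(-174 + O))
q(k, d) = 4*d² (q(k, d) = (2*d)² = 4*d²)
G(4) + q(33, -209) = 2*4*(-174 + 4) + 4*(-209)² = 2*4*(-170) + 4*43681 = -1360 + 174724 = 173364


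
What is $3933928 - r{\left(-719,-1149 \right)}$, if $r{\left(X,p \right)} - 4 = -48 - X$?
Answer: $3933253$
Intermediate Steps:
$r{\left(X,p \right)} = -44 - X$ ($r{\left(X,p \right)} = 4 - \left(48 + X\right) = -44 - X$)
$3933928 - r{\left(-719,-1149 \right)} = 3933928 - \left(-44 - -719\right) = 3933928 - \left(-44 + 719\right) = 3933928 - 675 = 3933253$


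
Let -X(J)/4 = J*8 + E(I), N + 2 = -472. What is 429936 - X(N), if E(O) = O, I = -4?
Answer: 414752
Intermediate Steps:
N = -474 (N = -2 - 472 = -474)
X(J) = 16 - 32*J (X(J) = -4*(J*8 - 4) = -4*(8*J - 4) = -4*(-4 + 8*J) = 16 - 32*J)
429936 - X(N) = 429936 - (16 - 32*(-474)) = 429936 - (16 + 15168) = 429936 - 1*15184 = 429936 - 15184 = 414752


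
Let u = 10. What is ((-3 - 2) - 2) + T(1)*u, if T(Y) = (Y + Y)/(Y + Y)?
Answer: 3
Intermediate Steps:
T(Y) = 1 (T(Y) = (2*Y)/((2*Y)) = (2*Y)*(1/(2*Y)) = 1)
((-3 - 2) - 2) + T(1)*u = ((-3 - 2) - 2) + 1*10 = (-5 - 2) + 10 = -7 + 10 = 3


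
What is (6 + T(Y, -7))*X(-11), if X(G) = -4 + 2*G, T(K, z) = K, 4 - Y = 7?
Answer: -78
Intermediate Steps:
Y = -3 (Y = 4 - 1*7 = 4 - 7 = -3)
(6 + T(Y, -7))*X(-11) = (6 - 3)*(-4 + 2*(-11)) = 3*(-4 - 22) = 3*(-26) = -78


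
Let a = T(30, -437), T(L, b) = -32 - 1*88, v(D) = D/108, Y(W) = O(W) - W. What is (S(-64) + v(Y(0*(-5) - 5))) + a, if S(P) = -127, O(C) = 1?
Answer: -4445/18 ≈ -246.94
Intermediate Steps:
Y(W) = 1 - W
v(D) = D/108 (v(D) = D*(1/108) = D/108)
T(L, b) = -120 (T(L, b) = -32 - 88 = -120)
a = -120
(S(-64) + v(Y(0*(-5) - 5))) + a = (-127 + (1 - (0*(-5) - 5))/108) - 120 = (-127 + (1 - (0 - 5))/108) - 120 = (-127 + (1 - 1*(-5))/108) - 120 = (-127 + (1 + 5)/108) - 120 = (-127 + (1/108)*6) - 120 = (-127 + 1/18) - 120 = -2285/18 - 120 = -4445/18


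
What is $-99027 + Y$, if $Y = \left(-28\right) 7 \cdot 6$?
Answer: $-100203$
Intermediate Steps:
$Y = -1176$ ($Y = \left(-196\right) 6 = -1176$)
$-99027 + Y = -99027 - 1176 = -100203$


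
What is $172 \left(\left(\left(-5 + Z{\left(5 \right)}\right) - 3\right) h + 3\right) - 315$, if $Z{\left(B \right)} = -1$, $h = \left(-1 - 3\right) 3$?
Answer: $18777$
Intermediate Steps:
$h = -12$ ($h = \left(-4\right) 3 = -12$)
$172 \left(\left(\left(-5 + Z{\left(5 \right)}\right) - 3\right) h + 3\right) - 315 = 172 \left(\left(\left(-5 - 1\right) - 3\right) \left(-12\right) + 3\right) - 315 = 172 \left(\left(-6 - 3\right) \left(-12\right) + 3\right) - 315 = 172 \left(\left(-9\right) \left(-12\right) + 3\right) - 315 = 172 \left(108 + 3\right) - 315 = 172 \cdot 111 - 315 = 19092 - 315 = 18777$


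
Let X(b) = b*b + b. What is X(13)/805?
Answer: 26/115 ≈ 0.22609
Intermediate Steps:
X(b) = b + b² (X(b) = b² + b = b + b²)
X(13)/805 = (13*(1 + 13))/805 = (13*14)*(1/805) = 182*(1/805) = 26/115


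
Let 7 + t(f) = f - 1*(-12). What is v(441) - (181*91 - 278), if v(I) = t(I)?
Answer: -15747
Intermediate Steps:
t(f) = 5 + f (t(f) = -7 + (f - 1*(-12)) = -7 + (f + 12) = -7 + (12 + f) = 5 + f)
v(I) = 5 + I
v(441) - (181*91 - 278) = (5 + 441) - (181*91 - 278) = 446 - (16471 - 278) = 446 - 1*16193 = 446 - 16193 = -15747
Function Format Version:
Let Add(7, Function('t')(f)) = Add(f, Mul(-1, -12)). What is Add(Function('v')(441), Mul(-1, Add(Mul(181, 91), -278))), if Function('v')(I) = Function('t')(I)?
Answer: -15747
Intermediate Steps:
Function('t')(f) = Add(5, f) (Function('t')(f) = Add(-7, Add(f, Mul(-1, -12))) = Add(-7, Add(f, 12)) = Add(-7, Add(12, f)) = Add(5, f))
Function('v')(I) = Add(5, I)
Add(Function('v')(441), Mul(-1, Add(Mul(181, 91), -278))) = Add(Add(5, 441), Mul(-1, Add(Mul(181, 91), -278))) = Add(446, Mul(-1, Add(16471, -278))) = Add(446, Mul(-1, 16193)) = Add(446, -16193) = -15747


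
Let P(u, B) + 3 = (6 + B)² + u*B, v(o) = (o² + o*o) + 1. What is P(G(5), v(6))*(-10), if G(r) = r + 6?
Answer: -70410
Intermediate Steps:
G(r) = 6 + r
v(o) = 1 + 2*o² (v(o) = (o² + o²) + 1 = 2*o² + 1 = 1 + 2*o²)
P(u, B) = -3 + (6 + B)² + B*u (P(u, B) = -3 + ((6 + B)² + u*B) = -3 + ((6 + B)² + B*u) = -3 + (6 + B)² + B*u)
P(G(5), v(6))*(-10) = (-3 + (6 + (1 + 2*6²))² + (1 + 2*6²)*(6 + 5))*(-10) = (-3 + (6 + (1 + 2*36))² + (1 + 2*36)*11)*(-10) = (-3 + (6 + (1 + 72))² + (1 + 72)*11)*(-10) = (-3 + (6 + 73)² + 73*11)*(-10) = (-3 + 79² + 803)*(-10) = (-3 + 6241 + 803)*(-10) = 7041*(-10) = -70410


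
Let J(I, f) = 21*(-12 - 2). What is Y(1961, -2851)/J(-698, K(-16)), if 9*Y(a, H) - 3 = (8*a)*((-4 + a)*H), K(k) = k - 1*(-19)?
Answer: 87529737013/2646 ≈ 3.3080e+7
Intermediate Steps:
K(k) = 19 + k (K(k) = k + 19 = 19 + k)
Y(a, H) = ⅓ + 8*H*a*(-4 + a)/9 (Y(a, H) = ⅓ + ((8*a)*((-4 + a)*H))/9 = ⅓ + ((8*a)*(H*(-4 + a)))/9 = ⅓ + (8*H*a*(-4 + a))/9 = ⅓ + 8*H*a*(-4 + a)/9)
J(I, f) = -294 (J(I, f) = 21*(-14) = -294)
Y(1961, -2851)/J(-698, K(-16)) = (⅓ - 32/9*(-2851)*1961 + (8/9)*(-2851)*1961²)/(-294) = (⅓ + 178905952/9 + (8/9)*(-2851)*3845521)*(-1/294) = (⅓ + 178905952/9 - 87708642968/9)*(-1/294) = -87529737013/9*(-1/294) = 87529737013/2646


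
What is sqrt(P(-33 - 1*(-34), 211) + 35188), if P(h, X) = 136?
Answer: 2*sqrt(8831) ≈ 187.95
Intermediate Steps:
sqrt(P(-33 - 1*(-34), 211) + 35188) = sqrt(136 + 35188) = sqrt(35324) = 2*sqrt(8831)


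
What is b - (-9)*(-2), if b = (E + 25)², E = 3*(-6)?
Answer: 31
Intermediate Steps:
E = -18
b = 49 (b = (-18 + 25)² = 7² = 49)
b - (-9)*(-2) = 49 - (-9)*(-2) = 49 - 1*18 = 49 - 18 = 31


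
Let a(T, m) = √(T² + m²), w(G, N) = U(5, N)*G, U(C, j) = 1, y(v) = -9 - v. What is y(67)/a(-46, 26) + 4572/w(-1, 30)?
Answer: -4572 - 19*√698/349 ≈ -4573.4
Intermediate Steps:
w(G, N) = G (w(G, N) = 1*G = G)
y(67)/a(-46, 26) + 4572/w(-1, 30) = (-9 - 1*67)/(√((-46)² + 26²)) + 4572/(-1) = (-9 - 67)/(√(2116 + 676)) + 4572*(-1) = -76*√698/1396 - 4572 = -19*√698/349 - 4572 = -4572 - 19*√698/349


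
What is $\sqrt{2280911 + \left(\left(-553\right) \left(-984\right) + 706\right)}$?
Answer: $\sqrt{2825769} \approx 1681.0$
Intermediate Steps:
$\sqrt{2280911 + \left(\left(-553\right) \left(-984\right) + 706\right)} = \sqrt{2280911 + \left(544152 + 706\right)} = \sqrt{2280911 + 544858} = \sqrt{2825769}$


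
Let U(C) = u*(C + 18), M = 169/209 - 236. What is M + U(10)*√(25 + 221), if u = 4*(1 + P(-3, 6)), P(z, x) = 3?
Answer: -49155/209 + 448*√246 ≈ 6791.4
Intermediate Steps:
u = 16 (u = 4*(1 + 3) = 4*4 = 16)
M = -49155/209 (M = 169*(1/209) - 236 = 169/209 - 236 = -49155/209 ≈ -235.19)
U(C) = 288 + 16*C (U(C) = 16*(C + 18) = 16*(18 + C) = 288 + 16*C)
M + U(10)*√(25 + 221) = -49155/209 + (288 + 16*10)*√(25 + 221) = -49155/209 + (288 + 160)*√246 = -49155/209 + 448*√246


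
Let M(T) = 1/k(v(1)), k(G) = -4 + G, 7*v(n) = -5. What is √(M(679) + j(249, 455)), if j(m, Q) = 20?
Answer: √21549/33 ≈ 4.4484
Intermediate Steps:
v(n) = -5/7 (v(n) = (⅐)*(-5) = -5/7)
M(T) = -7/33 (M(T) = 1/(-4 - 5/7) = 1/(-33/7) = -7/33)
√(M(679) + j(249, 455)) = √(-7/33 + 20) = √(653/33) = √21549/33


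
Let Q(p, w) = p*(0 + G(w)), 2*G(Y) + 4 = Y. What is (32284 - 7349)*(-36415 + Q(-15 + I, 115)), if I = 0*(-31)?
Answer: -1857532825/2 ≈ -9.2877e+8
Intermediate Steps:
G(Y) = -2 + Y/2
I = 0
Q(p, w) = p*(-2 + w/2) (Q(p, w) = p*(0 + (-2 + w/2)) = p*(-2 + w/2))
(32284 - 7349)*(-36415 + Q(-15 + I, 115)) = (32284 - 7349)*(-36415 + (-15 + 0)*(-4 + 115)/2) = 24935*(-36415 + (½)*(-15)*111) = 24935*(-36415 - 1665/2) = 24935*(-74495/2) = -1857532825/2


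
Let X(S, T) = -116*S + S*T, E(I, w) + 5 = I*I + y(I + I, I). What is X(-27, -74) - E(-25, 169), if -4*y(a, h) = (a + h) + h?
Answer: 4485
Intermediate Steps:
y(a, h) = -h/2 - a/4 (y(a, h) = -((a + h) + h)/4 = -(a + 2*h)/4 = -h/2 - a/4)
E(I, w) = -5 + I**2 - I (E(I, w) = -5 + (I*I + (-I/2 - (I + I)/4)) = -5 + (I**2 + (-I/2 - I/2)) = -5 + (I**2 - I) = -5 + I**2 - I)
X(-27, -74) - E(-25, 169) = -27*(-116 - 74) - (-5 + (-25)**2 - 1*(-25)) = -27*(-190) - (-5 + 625 + 25) = 5130 - 1*645 = 5130 - 645 = 4485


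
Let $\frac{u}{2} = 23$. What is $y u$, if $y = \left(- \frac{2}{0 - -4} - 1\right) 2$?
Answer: $-138$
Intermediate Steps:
$u = 46$ ($u = 2 \cdot 23 = 46$)
$y = -3$ ($y = \left(- \frac{2}{0 + 4} - 1\right) 2 = \left(- \frac{2}{4} - 1\right) 2 = \left(\left(-2\right) \frac{1}{4} - 1\right) 2 = \left(- \frac{1}{2} - 1\right) 2 = \left(- \frac{3}{2}\right) 2 = -3$)
$y u = \left(-3\right) 46 = -138$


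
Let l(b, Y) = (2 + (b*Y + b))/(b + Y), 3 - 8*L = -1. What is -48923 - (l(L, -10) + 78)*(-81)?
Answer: -809090/19 ≈ -42584.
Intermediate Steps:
L = ½ (L = 3/8 - ⅛*(-1) = 3/8 + ⅛ = ½ ≈ 0.50000)
l(b, Y) = (2 + b + Y*b)/(Y + b) (l(b, Y) = (2 + (Y*b + b))/(Y + b) = (2 + (b + Y*b))/(Y + b) = (2 + b + Y*b)/(Y + b))
-48923 - (l(L, -10) + 78)*(-81) = -48923 - ((2 + ½ - 10*½)/(-10 + ½) + 78)*(-81) = -48923 - ((2 + ½ - 5)/(-19/2) + 78)*(-81) = -48923 - (-2/19*(-5/2) + 78)*(-81) = -48923 - (5/19 + 78)*(-81) = -48923 - 1487*(-81)/19 = -48923 - 1*(-120447/19) = -48923 + 120447/19 = -809090/19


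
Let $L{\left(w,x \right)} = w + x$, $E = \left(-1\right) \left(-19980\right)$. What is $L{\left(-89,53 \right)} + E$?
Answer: $19944$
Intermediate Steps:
$E = 19980$
$L{\left(-89,53 \right)} + E = \left(-89 + 53\right) + 19980 = -36 + 19980 = 19944$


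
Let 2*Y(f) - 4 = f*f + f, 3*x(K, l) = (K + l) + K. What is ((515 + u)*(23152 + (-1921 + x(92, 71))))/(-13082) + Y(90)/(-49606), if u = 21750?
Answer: -692444056041/19086638 ≈ -36279.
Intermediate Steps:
x(K, l) = l/3 + 2*K/3 (x(K, l) = ((K + l) + K)/3 = (l + 2*K)/3 = l/3 + 2*K/3)
Y(f) = 2 + f/2 + f²/2 (Y(f) = 2 + (f*f + f)/2 = 2 + (f² + f)/2 = 2 + (f + f²)/2 = 2 + (f/2 + f²/2) = 2 + f/2 + f²/2)
((515 + u)*(23152 + (-1921 + x(92, 71))))/(-13082) + Y(90)/(-49606) = ((515 + 21750)*(23152 + (-1921 + ((⅓)*71 + (⅔)*92))))/(-13082) + (2 + (½)*90 + (½)*90²)/(-49606) = (22265*(23152 + (-1921 + (71/3 + 184/3))))*(-1/13082) + (2 + 45 + (½)*8100)*(-1/49606) = (22265*(23152 + (-1921 + 85)))*(-1/13082) + (2 + 45 + 4050)*(-1/49606) = (22265*(23152 - 1836))*(-1/13082) + 4097*(-1/49606) = (22265*21316)*(-1/13082) - 241/2918 = 474600740*(-1/13082) - 241/2918 = -237300370/6541 - 241/2918 = -692444056041/19086638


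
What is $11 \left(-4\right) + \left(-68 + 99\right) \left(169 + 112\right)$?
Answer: $8667$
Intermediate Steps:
$11 \left(-4\right) + \left(-68 + 99\right) \left(169 + 112\right) = -44 + 31 \cdot 281 = -44 + 8711 = 8667$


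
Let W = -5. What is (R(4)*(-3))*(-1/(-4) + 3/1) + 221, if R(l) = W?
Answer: 1079/4 ≈ 269.75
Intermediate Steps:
R(l) = -5
(R(4)*(-3))*(-1/(-4) + 3/1) + 221 = (-5*(-3))*(-1/(-4) + 3/1) + 221 = 15*(-1*(-1/4) + 3*1) + 221 = 15*(1/4 + 3) + 221 = 15*(13/4) + 221 = 195/4 + 221 = 1079/4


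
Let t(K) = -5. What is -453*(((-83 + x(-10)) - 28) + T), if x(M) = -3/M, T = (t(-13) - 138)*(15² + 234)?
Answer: 297837081/10 ≈ 2.9784e+7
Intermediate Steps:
T = -65637 (T = (-5 - 138)*(15² + 234) = -143*(225 + 234) = -143*459 = -65637)
-453*(((-83 + x(-10)) - 28) + T) = -453*(((-83 - 3/(-10)) - 28) - 65637) = -453*(((-83 - 3*(-⅒)) - 28) - 65637) = -453*(((-83 + 3/10) - 28) - 65637) = -453*((-827/10 - 28) - 65637) = -453*(-1107/10 - 65637) = -453*(-657477/10) = 297837081/10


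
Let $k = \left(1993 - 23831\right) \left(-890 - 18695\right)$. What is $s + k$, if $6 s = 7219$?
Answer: $\frac{2566190599}{6} \approx 4.277 \cdot 10^{8}$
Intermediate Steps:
$s = \frac{7219}{6}$ ($s = \frac{1}{6} \cdot 7219 = \frac{7219}{6} \approx 1203.2$)
$k = 427697230$ ($k = \left(-21838\right) \left(-19585\right) = 427697230$)
$s + k = \frac{7219}{6} + 427697230 = \frac{2566190599}{6}$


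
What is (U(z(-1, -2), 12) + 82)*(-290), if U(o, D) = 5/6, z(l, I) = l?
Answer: -72065/3 ≈ -24022.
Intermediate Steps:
U(o, D) = ⅚ (U(o, D) = 5*(⅙) = ⅚)
(U(z(-1, -2), 12) + 82)*(-290) = (⅚ + 82)*(-290) = (497/6)*(-290) = -72065/3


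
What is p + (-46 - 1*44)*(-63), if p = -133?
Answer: 5537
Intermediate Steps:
p + (-46 - 1*44)*(-63) = -133 + (-46 - 1*44)*(-63) = -133 + (-46 - 44)*(-63) = -133 - 90*(-63) = -133 + 5670 = 5537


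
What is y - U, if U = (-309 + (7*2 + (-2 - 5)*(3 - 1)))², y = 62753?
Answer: -32728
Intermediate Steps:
U = 95481 (U = (-309 + (14 - 7*2))² = (-309 + (14 - 14))² = (-309 + 0)² = (-309)² = 95481)
y - U = 62753 - 1*95481 = 62753 - 95481 = -32728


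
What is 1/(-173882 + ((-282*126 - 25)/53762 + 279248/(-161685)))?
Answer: -8692508970/1511491606686061 ≈ -5.7509e-6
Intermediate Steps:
1/(-173882 + ((-282*126 - 25)/53762 + 279248/(-161685))) = 1/(-173882 + ((-35532 - 25)*(1/53762) + 279248*(-1/161685))) = 1/(-173882 + (-35557*1/53762 - 279248/161685)) = 1/(-173882 + (-35557/53762 - 279248/161685)) = 1/(-173882 - 20761964521/8692508970) = 1/(-1511491606686061/8692508970) = -8692508970/1511491606686061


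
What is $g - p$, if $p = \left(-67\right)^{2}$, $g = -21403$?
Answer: $-25892$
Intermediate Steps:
$p = 4489$
$g - p = -21403 - 4489 = -25892$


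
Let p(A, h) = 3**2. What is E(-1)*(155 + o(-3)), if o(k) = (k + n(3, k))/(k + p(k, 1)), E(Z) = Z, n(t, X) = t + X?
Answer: -309/2 ≈ -154.50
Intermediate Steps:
n(t, X) = X + t
p(A, h) = 9
o(k) = (3 + 2*k)/(9 + k) (o(k) = (k + (k + 3))/(k + 9) = (k + (3 + k))/(9 + k) = (3 + 2*k)/(9 + k))
E(-1)*(155 + o(-3)) = -(155 + (3 + 2*(-3))/(9 - 3)) = -(155 + (3 - 6)/6) = -(155 + (1/6)*(-3)) = -(155 - 1/2) = -1*309/2 = -309/2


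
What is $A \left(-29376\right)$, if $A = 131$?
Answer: $-3848256$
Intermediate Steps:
$A \left(-29376\right) = 131 \left(-29376\right) = -3848256$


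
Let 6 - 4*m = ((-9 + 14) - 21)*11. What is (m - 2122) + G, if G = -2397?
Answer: -8947/2 ≈ -4473.5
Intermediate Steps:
m = 91/2 (m = 3/2 - ((-9 + 14) - 21)*11/4 = 3/2 - (5 - 21)*11/4 = 3/2 - (-4)*11 = 3/2 - ¼*(-176) = 3/2 + 44 = 91/2 ≈ 45.500)
(m - 2122) + G = (91/2 - 2122) - 2397 = -4153/2 - 2397 = -8947/2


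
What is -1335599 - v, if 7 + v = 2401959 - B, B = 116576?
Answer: -3620975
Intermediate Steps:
v = 2285376 (v = -7 + (2401959 - 1*116576) = -7 + (2401959 - 116576) = -7 + 2285383 = 2285376)
-1335599 - v = -1335599 - 1*2285376 = -1335599 - 2285376 = -3620975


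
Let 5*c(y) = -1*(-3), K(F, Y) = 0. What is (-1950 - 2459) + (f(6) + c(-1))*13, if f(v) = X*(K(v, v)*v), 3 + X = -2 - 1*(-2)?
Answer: -22006/5 ≈ -4401.2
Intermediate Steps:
X = -3 (X = -3 + (-2 - 1*(-2)) = -3 + (-2 + 2) = -3 + 0 = -3)
c(y) = 3/5 (c(y) = (-1*(-3))/5 = (1/5)*3 = 3/5)
f(v) = 0 (f(v) = -0*v = -3*0 = 0)
(-1950 - 2459) + (f(6) + c(-1))*13 = (-1950 - 2459) + (0 + 3/5)*13 = -4409 + (3/5)*13 = -4409 + 39/5 = -22006/5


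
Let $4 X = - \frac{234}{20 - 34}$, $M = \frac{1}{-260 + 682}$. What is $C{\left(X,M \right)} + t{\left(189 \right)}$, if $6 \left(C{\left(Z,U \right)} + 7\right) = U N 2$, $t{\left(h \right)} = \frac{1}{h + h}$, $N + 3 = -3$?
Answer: $- \frac{558473}{79758} \approx -7.0021$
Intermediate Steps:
$N = -6$ ($N = -3 - 3 = -6$)
$t{\left(h \right)} = \frac{1}{2 h}$
$M = \frac{1}{422} \approx 0.0023697$
$X = \frac{117}{28}$ ($X = \frac{\left(-234\right) \frac{1}{20 - 34}}{4} = \frac{\left(-234\right) \frac{1}{-14}}{4} = \frac{\left(-234\right) \left(- \frac{1}{14}\right)}{4} = \frac{1}{4} \cdot \frac{117}{7} = \frac{117}{28} \approx 4.1786$)
$C{\left(Z,U \right)} = -7 - 2 U$ ($C{\left(Z,U \right)} = -7 + \frac{U \left(-6\right) 2}{6} = -7 + \frac{- 6 U 2}{6} = -7 + \frac{\left(-12\right) U}{6} = -7 - 2 U$)
$C{\left(X,M \right)} + t{\left(189 \right)} = \left(-7 - \frac{1}{211}\right) + \frac{1}{2 \cdot 189} = \left(-7 - \frac{1}{211}\right) + \frac{1}{2} \cdot \frac{1}{189} = - \frac{1478}{211} + \frac{1}{378} = - \frac{558473}{79758}$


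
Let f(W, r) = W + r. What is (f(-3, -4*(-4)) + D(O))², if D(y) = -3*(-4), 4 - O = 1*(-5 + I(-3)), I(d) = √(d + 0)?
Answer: 625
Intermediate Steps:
I(d) = √d
O = 9 - I*√3 (O = 4 - (-5 + √(-3)) = 4 - (-5 + I*√3) = 4 + (5 - I*√3) = 9 - I*√3 ≈ 9.0 - 1.732*I)
D(y) = 12
(f(-3, -4*(-4)) + D(O))² = ((-3 - 4*(-4)) + 12)² = ((-3 + 16) + 12)² = (13 + 12)² = 25² = 625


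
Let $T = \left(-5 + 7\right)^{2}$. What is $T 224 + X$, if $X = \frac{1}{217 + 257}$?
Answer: $\frac{424705}{474} \approx 896.0$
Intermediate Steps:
$T = 4$ ($T = 2^{2} = 4$)
$X = \frac{1}{474} \approx 0.0021097$
$T 224 + X = 4 \cdot 224 + \frac{1}{474} = 896 + \frac{1}{474} = \frac{424705}{474}$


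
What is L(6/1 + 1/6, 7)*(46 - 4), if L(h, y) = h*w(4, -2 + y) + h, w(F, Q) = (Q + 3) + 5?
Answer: 3626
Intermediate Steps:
w(F, Q) = 8 + Q (w(F, Q) = (3 + Q) + 5 = 8 + Q)
L(h, y) = h + h*(6 + y) (L(h, y) = h*(8 + (-2 + y)) + h = h*(6 + y) + h = h + h*(6 + y))
L(6/1 + 1/6, 7)*(46 - 4) = ((6/1 + 1/6)*(7 + 7))*(46 - 4) = ((6*1 + 1*(1/6))*14)*42 = ((6 + 1/6)*14)*42 = ((37/6)*14)*42 = (259/3)*42 = 3626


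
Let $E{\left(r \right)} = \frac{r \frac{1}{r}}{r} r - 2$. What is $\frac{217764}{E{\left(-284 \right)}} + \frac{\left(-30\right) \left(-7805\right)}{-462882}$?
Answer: $- \frac{2399982619}{11021} \approx -2.1776 \cdot 10^{5}$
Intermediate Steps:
$E{\left(r \right)} = -1$ ($E{\left(r \right)} = 1 \frac{1}{r} r - 2 = \frac{r}{r} - 2 = 1 - 2 = -1$)
$\frac{217764}{E{\left(-284 \right)}} + \frac{\left(-30\right) \left(-7805\right)}{-462882} = \frac{217764}{-1} + \frac{\left(-30\right) \left(-7805\right)}{-462882} = 217764 \left(-1\right) + 234150 \left(- \frac{1}{462882}\right) = -217764 - \frac{5575}{11021} = - \frac{2399982619}{11021}$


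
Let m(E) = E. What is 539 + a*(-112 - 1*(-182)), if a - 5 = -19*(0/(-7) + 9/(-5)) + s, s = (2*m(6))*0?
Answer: 3283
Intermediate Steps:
s = 0 (s = (2*6)*0 = 12*0 = 0)
a = 196/5 (a = 5 + (-19*(0/(-7) + 9/(-5)) + 0) = 5 + (-19*(0*(-1/7) + 9*(-1/5)) + 0) = 5 + (-19*(0 - 9/5) + 0) = 5 + (-19*(-9/5) + 0) = 5 + (171/5 + 0) = 5 + 171/5 = 196/5 ≈ 39.200)
539 + a*(-112 - 1*(-182)) = 539 + 196*(-112 - 1*(-182))/5 = 539 + 196*(-112 + 182)/5 = 539 + (196/5)*70 = 539 + 2744 = 3283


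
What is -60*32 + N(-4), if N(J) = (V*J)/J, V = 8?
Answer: -1912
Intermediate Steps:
N(J) = 8 (N(J) = (8*J)/J = 8)
-60*32 + N(-4) = -60*32 + 8 = -1920 + 8 = -1912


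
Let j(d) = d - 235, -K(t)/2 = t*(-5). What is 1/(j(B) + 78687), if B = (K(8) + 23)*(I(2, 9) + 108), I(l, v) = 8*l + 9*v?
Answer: 1/99567 ≈ 1.0043e-5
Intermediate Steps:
K(t) = 10*t (K(t) = -2*t*(-5) = -(-10)*t = 10*t)
B = 21115 (B = (10*8 + 23)*((8*2 + 9*9) + 108) = (80 + 23)*((16 + 81) + 108) = 103*(97 + 108) = 103*205 = 21115)
j(d) = -235 + d
1/(j(B) + 78687) = 1/((-235 + 21115) + 78687) = 1/(20880 + 78687) = 1/99567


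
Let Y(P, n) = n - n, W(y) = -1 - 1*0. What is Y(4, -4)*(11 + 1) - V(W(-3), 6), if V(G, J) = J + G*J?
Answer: 0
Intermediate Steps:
W(y) = -1 (W(y) = -1 + 0 = -1)
Y(P, n) = 0
Y(4, -4)*(11 + 1) - V(W(-3), 6) = 0*(11 + 1) - 6*(1 - 1) = 0*12 - 6*0 = 0 - 1*0 = 0 + 0 = 0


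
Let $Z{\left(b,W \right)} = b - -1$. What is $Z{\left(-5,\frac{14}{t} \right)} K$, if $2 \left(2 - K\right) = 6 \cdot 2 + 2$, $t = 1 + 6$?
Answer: $20$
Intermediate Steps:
$t = 7$
$K = -5$ ($K = 2 - \frac{6 \cdot 2 + 2}{2} = 2 - \frac{12 + 2}{2} = 2 - 7 = -5$)
$Z{\left(b,W \right)} = 1 + b$ ($Z{\left(b,W \right)} = b + 1 = 1 + b$)
$Z{\left(-5,\frac{14}{t} \right)} K = \left(1 - 5\right) \left(-5\right) = \left(-4\right) \left(-5\right) = 20$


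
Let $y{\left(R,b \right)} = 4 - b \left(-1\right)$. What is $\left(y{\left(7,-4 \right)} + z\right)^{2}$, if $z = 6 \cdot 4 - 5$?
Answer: $361$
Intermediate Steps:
$z = 19$ ($z = 24 - 5 = 19$)
$y{\left(R,b \right)} = 4 + b$ ($y{\left(R,b \right)} = 4 - - b = 4 + b$)
$\left(y{\left(7,-4 \right)} + z\right)^{2} = \left(\left(4 - 4\right) + 19\right)^{2} = \left(0 + 19\right)^{2} = 19^{2} = 361$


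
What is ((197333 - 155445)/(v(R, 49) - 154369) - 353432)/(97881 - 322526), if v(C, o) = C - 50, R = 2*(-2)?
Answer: 54578071624/34690354835 ≈ 1.5733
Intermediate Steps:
R = -4
v(C, o) = -50 + C
((197333 - 155445)/(v(R, 49) - 154369) - 353432)/(97881 - 322526) = ((197333 - 155445)/((-50 - 4) - 154369) - 353432)/(97881 - 322526) = (41888/(-54 - 154369) - 353432)/(-224645) = (41888/(-154423) - 353432)*(-1/224645) = (41888*(-1/154423) - 353432)*(-1/224645) = (-41888/154423 - 353432)*(-1/224645) = -54578071624/154423*(-1/224645) = 54578071624/34690354835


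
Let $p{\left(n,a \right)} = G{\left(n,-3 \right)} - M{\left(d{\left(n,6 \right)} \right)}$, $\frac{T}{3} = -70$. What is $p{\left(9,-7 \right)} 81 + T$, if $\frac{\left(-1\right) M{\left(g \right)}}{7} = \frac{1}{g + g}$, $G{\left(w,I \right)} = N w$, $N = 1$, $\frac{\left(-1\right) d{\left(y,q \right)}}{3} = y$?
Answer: $\frac{1017}{2} \approx 508.5$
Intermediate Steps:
$T = -210$ ($T = 3 \left(-70\right) = -210$)
$d{\left(y,q \right)} = - 3 y$
$G{\left(w,I \right)} = w$ ($G{\left(w,I \right)} = 1 w = w$)
$M{\left(g \right)} = - \frac{7}{2 g}$ ($M{\left(g \right)} = - \frac{7}{g + g} = - \frac{7}{2 g}$)
$p{\left(n,a \right)} = n - \frac{7}{6 n}$ ($p{\left(n,a \right)} = n - - \frac{7}{2 \left(- 3 n\right)} = n - - \frac{7 \left(- \frac{1}{3 n}\right)}{2} = n - \frac{7}{6 n}$)
$p{\left(9,-7 \right)} 81 + T = \left(9 - \frac{7}{6 \cdot 9}\right) 81 - 210 = \left(9 - \frac{7}{54}\right) 81 - 210 = \frac{479}{54} \cdot 81 - 210 = \frac{1437}{2} - 210 = \frac{1017}{2}$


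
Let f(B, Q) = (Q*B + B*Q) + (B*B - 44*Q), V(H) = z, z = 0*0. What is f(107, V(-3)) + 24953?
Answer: 36402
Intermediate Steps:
z = 0
V(H) = 0
f(B, Q) = B**2 - 44*Q + 2*B*Q (f(B, Q) = (B*Q + B*Q) + (B**2 - 44*Q) = 2*B*Q + (B**2 - 44*Q) = B**2 - 44*Q + 2*B*Q)
f(107, V(-3)) + 24953 = (107**2 - 44*0 + 2*107*0) + 24953 = (11449 + 0 + 0) + 24953 = 11449 + 24953 = 36402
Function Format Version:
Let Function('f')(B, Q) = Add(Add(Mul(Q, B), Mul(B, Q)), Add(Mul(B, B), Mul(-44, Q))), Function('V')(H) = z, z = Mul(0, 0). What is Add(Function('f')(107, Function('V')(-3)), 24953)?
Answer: 36402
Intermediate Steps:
z = 0
Function('V')(H) = 0
Function('f')(B, Q) = Add(Pow(B, 2), Mul(-44, Q), Mul(2, B, Q)) (Function('f')(B, Q) = Add(Add(Mul(B, Q), Mul(B, Q)), Add(Pow(B, 2), Mul(-44, Q))) = Add(Mul(2, B, Q), Add(Pow(B, 2), Mul(-44, Q))) = Add(Pow(B, 2), Mul(-44, Q), Mul(2, B, Q)))
Add(Function('f')(107, Function('V')(-3)), 24953) = Add(Add(Pow(107, 2), Mul(-44, 0), Mul(2, 107, 0)), 24953) = Add(Add(11449, 0, 0), 24953) = Add(11449, 24953) = 36402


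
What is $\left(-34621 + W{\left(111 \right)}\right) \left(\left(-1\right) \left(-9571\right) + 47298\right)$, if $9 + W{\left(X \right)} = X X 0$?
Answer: $-1969373470$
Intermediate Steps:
$W{\left(X \right)} = -9$ ($W{\left(X \right)} = -9 + X X 0 = -9 + X^{2} \cdot 0 = -9 + 0 = -9$)
$\left(-34621 + W{\left(111 \right)}\right) \left(\left(-1\right) \left(-9571\right) + 47298\right) = \left(-34621 - 9\right) \left(\left(-1\right) \left(-9571\right) + 47298\right) = - 34630 \left(9571 + 47298\right) = \left(-34630\right) 56869 = -1969373470$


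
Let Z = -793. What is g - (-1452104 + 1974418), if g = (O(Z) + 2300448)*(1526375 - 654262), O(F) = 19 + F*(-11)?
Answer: 2013874096156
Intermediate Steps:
O(F) = 19 - 11*F
g = 2013874618470 (g = ((19 - 11*(-793)) + 2300448)*(1526375 - 654262) = ((19 + 8723) + 2300448)*872113 = (8742 + 2300448)*872113 = 2309190*872113 = 2013874618470)
g - (-1452104 + 1974418) = 2013874618470 - (-1452104 + 1974418) = 2013874618470 - 1*522314 = 2013874618470 - 522314 = 2013874096156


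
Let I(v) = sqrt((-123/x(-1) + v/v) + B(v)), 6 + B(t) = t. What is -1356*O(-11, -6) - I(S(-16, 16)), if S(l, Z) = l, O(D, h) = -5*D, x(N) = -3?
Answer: -74580 - 2*sqrt(5) ≈ -74585.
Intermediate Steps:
B(t) = -6 + t
I(v) = sqrt(36 + v) (I(v) = sqrt((-123/(-3) + v/v) + (-6 + v)) = sqrt((-123*(-1/3) + 1) + (-6 + v)) = sqrt((41 + 1) + (-6 + v)) = sqrt(42 + (-6 + v)) = sqrt(36 + v))
-1356*O(-11, -6) - I(S(-16, 16)) = -(-6780)*(-11) - sqrt(36 - 16) = -1356*55 - sqrt(20) = -74580 - 2*sqrt(5)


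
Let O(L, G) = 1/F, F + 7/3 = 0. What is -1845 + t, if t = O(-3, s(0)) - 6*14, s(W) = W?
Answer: -13506/7 ≈ -1929.4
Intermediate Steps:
F = -7/3 (F = -7/3 + 0 = -7/3 ≈ -2.3333)
O(L, G) = -3/7 (O(L, G) = 1/(-7/3) = -3/7)
t = -591/7 (t = -3/7 - 6*14 = -3/7 - 84 = -591/7 ≈ -84.429)
-1845 + t = -1845 - 591/7 = -13506/7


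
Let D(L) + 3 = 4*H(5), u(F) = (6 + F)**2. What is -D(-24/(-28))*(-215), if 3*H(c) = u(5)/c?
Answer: 18877/3 ≈ 6292.3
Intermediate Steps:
H(c) = 121/(3*c) (H(c) = ((6 + 5)**2/c)/3 = (11**2/c)/3 = (121/c)/3 = 121/(3*c))
D(L) = 439/15 (D(L) = -3 + 4*((121/3)/5) = -3 + 4*((121/3)*(1/5)) = -3 + 4*(121/15) = -3 + 484/15 = 439/15)
-D(-24/(-28))*(-215) = -439*(-215)/15 = -1*(-18877/3) = 18877/3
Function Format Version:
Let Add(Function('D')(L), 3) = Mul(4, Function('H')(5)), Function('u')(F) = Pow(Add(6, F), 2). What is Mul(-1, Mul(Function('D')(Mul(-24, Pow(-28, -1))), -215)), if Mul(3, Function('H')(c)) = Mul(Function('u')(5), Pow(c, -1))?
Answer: Rational(18877, 3) ≈ 6292.3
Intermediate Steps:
Function('H')(c) = Mul(Rational(121, 3), Pow(c, -1)) (Function('H')(c) = Mul(Rational(1, 3), Mul(Pow(Add(6, 5), 2), Pow(c, -1))) = Mul(Rational(1, 3), Mul(Pow(11, 2), Pow(c, -1))) = Mul(Rational(1, 3), Mul(121, Pow(c, -1))) = Mul(Rational(121, 3), Pow(c, -1)))
Function('D')(L) = Rational(439, 15) (Function('D')(L) = Add(-3, Mul(4, Mul(Rational(121, 3), Pow(5, -1)))) = Add(-3, Mul(4, Mul(Rational(121, 3), Rational(1, 5)))) = Add(-3, Mul(4, Rational(121, 15))) = Add(-3, Rational(484, 15)) = Rational(439, 15))
Mul(-1, Mul(Function('D')(Mul(-24, Pow(-28, -1))), -215)) = Mul(-1, Mul(Rational(439, 15), -215)) = Mul(-1, Rational(-18877, 3)) = Rational(18877, 3)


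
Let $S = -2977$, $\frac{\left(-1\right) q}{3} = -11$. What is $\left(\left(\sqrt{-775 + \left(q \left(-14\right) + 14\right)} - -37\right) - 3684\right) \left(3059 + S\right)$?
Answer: $-299054 + 82 i \sqrt{1223} \approx -2.9905 \cdot 10^{5} + 2867.7 i$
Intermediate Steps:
$q = 33$ ($q = \left(-3\right) \left(-11\right) = 33$)
$\left(\left(\sqrt{-775 + \left(q \left(-14\right) + 14\right)} - -37\right) - 3684\right) \left(3059 + S\right) = \left(\left(\sqrt{-775 + \left(33 \left(-14\right) + 14\right)} - -37\right) - 3684\right) \left(3059 - 2977\right) = \left(\left(\sqrt{-775 + \left(-462 + 14\right)} + 37\right) - 3684\right) 82 = \left(\left(\sqrt{-775 - 448} + 37\right) - 3684\right) 82 = \left(\left(\sqrt{-1223} + 37\right) - 3684\right) 82 = \left(\left(i \sqrt{1223} + 37\right) - 3684\right) 82 = \left(\left(37 + i \sqrt{1223}\right) - 3684\right) 82 = \left(-3647 + i \sqrt{1223}\right) 82 = -299054 + 82 i \sqrt{1223}$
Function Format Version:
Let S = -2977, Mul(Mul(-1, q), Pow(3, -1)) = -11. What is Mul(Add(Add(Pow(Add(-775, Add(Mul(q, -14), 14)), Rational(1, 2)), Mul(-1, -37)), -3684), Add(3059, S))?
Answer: Add(-299054, Mul(82, I, Pow(1223, Rational(1, 2)))) ≈ Add(-2.9905e+5, Mul(2867.7, I))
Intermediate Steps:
q = 33 (q = Mul(-3, -11) = 33)
Mul(Add(Add(Pow(Add(-775, Add(Mul(q, -14), 14)), Rational(1, 2)), Mul(-1, -37)), -3684), Add(3059, S)) = Mul(Add(Add(Pow(Add(-775, Add(Mul(33, -14), 14)), Rational(1, 2)), Mul(-1, -37)), -3684), Add(3059, -2977)) = Mul(Add(Add(Pow(Add(-775, Add(-462, 14)), Rational(1, 2)), 37), -3684), 82) = Mul(Add(Add(Pow(Add(-775, -448), Rational(1, 2)), 37), -3684), 82) = Mul(Add(Add(Pow(-1223, Rational(1, 2)), 37), -3684), 82) = Mul(Add(Add(Mul(I, Pow(1223, Rational(1, 2))), 37), -3684), 82) = Mul(Add(Add(37, Mul(I, Pow(1223, Rational(1, 2)))), -3684), 82) = Mul(Add(-3647, Mul(I, Pow(1223, Rational(1, 2)))), 82) = Add(-299054, Mul(82, I, Pow(1223, Rational(1, 2))))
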